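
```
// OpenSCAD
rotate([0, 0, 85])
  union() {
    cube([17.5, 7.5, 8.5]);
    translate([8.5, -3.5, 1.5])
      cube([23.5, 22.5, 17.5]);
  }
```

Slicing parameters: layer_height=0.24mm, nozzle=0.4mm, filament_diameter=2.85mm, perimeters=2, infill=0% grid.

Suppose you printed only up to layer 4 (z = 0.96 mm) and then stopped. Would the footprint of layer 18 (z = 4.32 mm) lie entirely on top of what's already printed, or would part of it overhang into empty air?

part overhangs

Compare the two slices. At z = 0.96: the 17.5×7.5 cube contributes its full rectangle (area 131.25 mm²); the cube at (8.5, -3.5) is absent (z outside [1.5, 19]); Merging all regions: only the 17.5×7.5 cube is present, so the union is just that shape — area = 131.25 mm²; (rotated 85° about Z; rotation is an isometry so areas/perimeters/island counts are preserved). At z = 4.32: the 17.5×7.5 cube contributes its full rectangle (area 131.25 mm²); the cube at (8.5, -3.5) (footprint 23.5×22.5) is included at this height (area 528.75 mm²); Combining (union): the regions partially overlap — summed areas 660.00 mm² minus the doubly-counted overlap 67.50 mm² gives 592.50 mm² — area = 592.50 mm²; (whole slice rotated 85° about Z — lengths, areas and connectivity unchanged). Checking containment: at z = 4.32 the cross-section extends beyond the z = 0.96 cross-section by about 461.25 mm².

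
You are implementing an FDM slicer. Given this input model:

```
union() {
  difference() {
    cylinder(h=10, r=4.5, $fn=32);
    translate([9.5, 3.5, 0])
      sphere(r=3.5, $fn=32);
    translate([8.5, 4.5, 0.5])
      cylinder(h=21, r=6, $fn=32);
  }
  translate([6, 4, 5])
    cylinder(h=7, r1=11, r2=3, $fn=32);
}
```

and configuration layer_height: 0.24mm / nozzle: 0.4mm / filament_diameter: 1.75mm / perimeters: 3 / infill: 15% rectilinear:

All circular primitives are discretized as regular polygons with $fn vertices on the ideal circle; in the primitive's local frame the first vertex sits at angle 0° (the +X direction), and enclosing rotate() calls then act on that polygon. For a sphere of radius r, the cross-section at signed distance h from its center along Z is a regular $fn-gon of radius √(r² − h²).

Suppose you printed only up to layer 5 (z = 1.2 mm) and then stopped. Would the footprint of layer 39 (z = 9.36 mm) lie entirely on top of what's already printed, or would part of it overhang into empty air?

Compare the two slices. At z = 1.2: the cylinder: section is a regular 32-gon, circumradius r=4.5 (area = (32/2)·4.500²·sin(360°/32) = 63.21 mm²); the r=3.5 sphere at (9.5, 3.5) contributes a regular 32-gon of circumradius √(3.5²−1.2²) = 3.288 (area = (32/2)·3.288²·sin(360°/32) = 33.74 mm²); the cylinder at (8.5, 4.5): section is a regular 32-gon, circumradius r=6 (area = (32/2)·6.000²·sin(360°/32) = 112.37 mm²); Taking the first minus the rest: starting from the r=4.5 cylinder (63.21 mm²), the r=3.5 sphere at (9.5, 3.5) misses the remaining region (no effect); the r=6 cylinder at (8.5, 4.5) partially overlaps it — only the 2.33 mm² overlap (of its 112.37 mm²) is removed, clipping the outline — area = 60.88 mm²; the cone at (6, 4) does not reach this height (z outside [5, 12]); Combining (union): only the result so far is present, so the union is just that shape — area = 60.88 mm². At z = 9.36: the r=4.5 cylinder gives a regular 32-gon of circumradius 4.5 (constant along its height) (area = (32/2)·4.500²·sin(360°/32) = 63.21 mm²); the sphere at (9.5, 3.5) does not reach this height (|z−center|=9.360 > r=3.5); the r=6 cylinder at (8.5, 4.5) gives a regular 32-gon of circumradius 6 (constant along its height) (area = (32/2)·6.000²·sin(360°/32) = 112.37 mm²); After the difference (first − rest): starting from the r=4.5 cylinder (63.21 mm²), the r=6 cylinder at (8.5, 4.5) partially overlaps it — only the 2.33 mm² overlap (of its 112.37 mm²) is removed, clipping the outline — area = 60.88 mm²; the cone at (6, 4) contributes a regular 32-gon of circumradius 6.017 (interpolated between r1=11 and r2=3 at t=0.623) (area = (32/2)·6.017²·sin(360°/32) = 113.02 mm²); Merging all regions: the regions partially overlap — summed areas 173.89 mm² minus the doubly-counted overlap 14.59 mm² gives 159.30 mm² — area = 159.30 mm². Checking containment: at z = 9.36 the cross-section extends beyond the z = 1.2 cross-section by about 98.43 mm².

part overhangs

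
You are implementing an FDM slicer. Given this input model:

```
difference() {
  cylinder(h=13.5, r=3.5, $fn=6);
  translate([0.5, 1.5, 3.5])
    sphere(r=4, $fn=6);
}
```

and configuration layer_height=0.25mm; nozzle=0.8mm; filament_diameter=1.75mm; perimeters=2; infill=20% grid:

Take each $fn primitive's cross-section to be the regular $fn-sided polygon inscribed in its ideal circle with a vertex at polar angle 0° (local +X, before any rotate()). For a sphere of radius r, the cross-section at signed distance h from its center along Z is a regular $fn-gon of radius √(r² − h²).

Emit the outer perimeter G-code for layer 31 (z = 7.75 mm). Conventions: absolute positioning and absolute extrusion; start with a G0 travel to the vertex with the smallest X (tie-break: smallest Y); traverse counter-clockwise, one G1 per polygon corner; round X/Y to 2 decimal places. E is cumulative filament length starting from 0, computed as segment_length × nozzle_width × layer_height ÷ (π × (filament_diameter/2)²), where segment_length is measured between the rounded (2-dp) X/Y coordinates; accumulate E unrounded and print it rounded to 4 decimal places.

At z = 7.75 mm: the cylinder: section is a regular 6-gon, circumradius r=3.5; the sphere at (0.5, 1.5) is absent (|z−center|=4.250 > r=4); After the difference (first − rest): none of the subtracted shapes is present at this height, so the r=3.5 cylinder is unchanged — 1 connected region. The outline is a single polygon with 6 vertices. Extrusion per mm of travel: 0.8 × 0.25 / (π × 0.875²) = 0.083150. Accumulating E over each segment gives final E = 1.7458.

G0 X-3.50 Y0.00 Z7.75
G1 X-1.75 Y-3.03 E0.2909
G1 X1.75 Y-3.03 E0.5820
G1 X3.50 Y0.00 E0.8729
G1 X1.75 Y3.03 E1.1639
G1 X-1.75 Y3.03 E1.4549
G1 X-3.50 Y0.00 E1.7458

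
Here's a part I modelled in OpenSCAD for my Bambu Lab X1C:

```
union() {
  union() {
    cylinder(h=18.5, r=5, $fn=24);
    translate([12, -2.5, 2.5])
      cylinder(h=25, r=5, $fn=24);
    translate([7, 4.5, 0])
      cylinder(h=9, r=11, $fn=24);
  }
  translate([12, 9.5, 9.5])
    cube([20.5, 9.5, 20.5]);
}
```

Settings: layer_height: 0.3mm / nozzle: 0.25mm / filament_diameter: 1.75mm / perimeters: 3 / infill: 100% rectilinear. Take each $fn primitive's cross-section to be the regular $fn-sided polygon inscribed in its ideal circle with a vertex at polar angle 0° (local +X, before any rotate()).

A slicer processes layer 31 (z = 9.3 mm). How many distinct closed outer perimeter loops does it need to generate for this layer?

At z = 9.3 mm: the cylinder: section is a regular 24-gon, circumradius r=5; the r=5 cylinder at (12, -2.5) gives a regular 24-gon of circumradius 5 (constant along its height); the cylinder at (7, 4.5) is absent (z outside [0, 9]); Combining (union): the 2 present regions are separate (no shared area or edge), so areas and boundary lengths simply add and each stays a separate island — 2 connected regions; the cube at (12, 9.5) is not intersected at this z (z outside [9.5, 30]); Taking the union: only the result so far is present, so the union is just that shape — 2 connected regions. The result has 2 disconnected regions.

2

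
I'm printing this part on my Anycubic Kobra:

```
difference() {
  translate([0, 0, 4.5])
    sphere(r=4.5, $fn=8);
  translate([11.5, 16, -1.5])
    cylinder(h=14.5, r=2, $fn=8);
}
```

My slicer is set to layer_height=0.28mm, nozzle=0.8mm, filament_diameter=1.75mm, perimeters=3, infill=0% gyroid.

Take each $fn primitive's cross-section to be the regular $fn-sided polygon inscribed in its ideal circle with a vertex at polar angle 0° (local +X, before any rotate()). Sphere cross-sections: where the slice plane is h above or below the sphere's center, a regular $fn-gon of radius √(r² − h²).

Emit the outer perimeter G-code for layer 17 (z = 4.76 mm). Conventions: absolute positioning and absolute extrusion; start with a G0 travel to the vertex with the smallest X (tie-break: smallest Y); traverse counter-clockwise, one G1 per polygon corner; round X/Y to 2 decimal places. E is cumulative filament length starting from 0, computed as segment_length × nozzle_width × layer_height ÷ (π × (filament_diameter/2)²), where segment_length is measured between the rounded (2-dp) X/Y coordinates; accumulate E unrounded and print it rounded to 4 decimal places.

G0 X-4.49 Y0.00 Z4.76
G1 X-3.18 Y-3.18 E0.3203
G1 X0.00 Y-4.49 E0.6406
G1 X3.18 Y-3.18 E0.9609
G1 X4.49 Y0.00 E1.2812
G1 X3.18 Y3.18 E1.6015
G1 X0.00 Y4.49 E1.9218
G1 X-3.18 Y3.18 E2.2420
G1 X-4.49 Y0.00 E2.5623

At z = 4.76 mm: the sphere: section is a regular 8-gon, circumradius = √(r²−h²) = √(4.5²−0.26²) = 4.492; the cylinder at (11.5, 16): section is a regular 8-gon, circumradius r=2; Subtracting the remaining from the first: starting from the r=4.5 sphere, the r=2 cylinder at (11.5, 16) misses the remaining region (no effect) — 1 connected region. The outline is a single polygon with 8 vertices. Extrusion per mm of travel: 0.8 × 0.28 / (π × 0.875²) = 0.093128. Accumulating E over each segment gives final E = 2.5623.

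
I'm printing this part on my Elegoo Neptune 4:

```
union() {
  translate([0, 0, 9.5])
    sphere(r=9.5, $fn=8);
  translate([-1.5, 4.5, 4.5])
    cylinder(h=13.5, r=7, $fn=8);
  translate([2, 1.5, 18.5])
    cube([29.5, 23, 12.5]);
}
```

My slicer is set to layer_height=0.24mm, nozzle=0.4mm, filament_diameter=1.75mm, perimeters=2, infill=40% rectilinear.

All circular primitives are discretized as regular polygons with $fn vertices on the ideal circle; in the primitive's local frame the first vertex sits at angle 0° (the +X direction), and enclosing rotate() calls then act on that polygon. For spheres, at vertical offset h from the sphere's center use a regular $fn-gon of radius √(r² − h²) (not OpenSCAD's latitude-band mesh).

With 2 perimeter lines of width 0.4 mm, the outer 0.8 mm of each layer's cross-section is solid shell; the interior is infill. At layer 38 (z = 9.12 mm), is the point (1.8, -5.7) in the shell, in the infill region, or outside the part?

At z = 9.12 mm: the r=9.5 sphere slices to a regular 8-gon of circumradius 9.492 (√(r²−h²) with h=0.38 from center); the r=7 cylinder at (-1.5, 4.5) gives a regular 8-gon of circumradius 7 (constant along its height); the cube at (2, 1.5) is not intersected at this z (z outside [18.5, 31]); Combining (union): the regions partially overlap (shared area 113.38 mm²), so overlapping operands fuse into one piece — 1 connected region. Overall, the cross-section is a single solid region. The nearest boundary edge runs (6.71, -6.71)→(-0.00, -9.49); distance from the point to it = 2.81 mm. The point is inside the cross-section and 2.81 mm from the nearest boundary — more than the 0.8 mm shell width (2 × 0.4), so it's in the infill interior.

infill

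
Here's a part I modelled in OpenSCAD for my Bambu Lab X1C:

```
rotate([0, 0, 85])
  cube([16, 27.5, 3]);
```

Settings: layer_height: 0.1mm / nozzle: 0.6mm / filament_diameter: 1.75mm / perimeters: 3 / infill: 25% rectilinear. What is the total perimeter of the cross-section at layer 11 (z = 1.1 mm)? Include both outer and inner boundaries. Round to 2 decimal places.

At z = 1.1 mm: the cube is present — its section is the full 16×27.5 rectangle (perimeter 87.00 mm); (whole slice rotated 85° about Z — lengths, areas and connectivity unchanged). Overall, the cross-section is a single solid region. Total boundary length (outer) = 87.00 mm.

87.00 mm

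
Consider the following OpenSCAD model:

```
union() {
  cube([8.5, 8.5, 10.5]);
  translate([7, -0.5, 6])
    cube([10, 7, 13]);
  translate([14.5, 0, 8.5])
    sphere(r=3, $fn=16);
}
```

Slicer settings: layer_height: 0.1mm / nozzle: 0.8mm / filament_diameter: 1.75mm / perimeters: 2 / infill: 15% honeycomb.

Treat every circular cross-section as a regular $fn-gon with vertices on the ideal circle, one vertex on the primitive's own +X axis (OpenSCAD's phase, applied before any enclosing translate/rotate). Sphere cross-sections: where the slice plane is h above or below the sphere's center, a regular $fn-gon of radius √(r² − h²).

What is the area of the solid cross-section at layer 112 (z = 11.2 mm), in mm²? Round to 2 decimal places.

71.36 mm²

At z = 11.2 mm: the cube is absent (z outside [0, 10.5]); the cube at (7, -0.5) (footprint 10×7) is included at this height (area 70.00 mm²); the r=3 sphere at (14.5, 0) contributes a regular 16-gon of circumradius √(3²−2.7²) = 1.308 (area = (16/2)·1.308²·sin(360°/16) = 5.24 mm²); Combining (union): the regions partially overlap — summed areas 75.24 mm² minus the doubly-counted overlap 3.88 mm² gives 71.36 mm² — area = 71.36 mm². Overall, the cross-section is a single solid region. Net area = 71.36 mm².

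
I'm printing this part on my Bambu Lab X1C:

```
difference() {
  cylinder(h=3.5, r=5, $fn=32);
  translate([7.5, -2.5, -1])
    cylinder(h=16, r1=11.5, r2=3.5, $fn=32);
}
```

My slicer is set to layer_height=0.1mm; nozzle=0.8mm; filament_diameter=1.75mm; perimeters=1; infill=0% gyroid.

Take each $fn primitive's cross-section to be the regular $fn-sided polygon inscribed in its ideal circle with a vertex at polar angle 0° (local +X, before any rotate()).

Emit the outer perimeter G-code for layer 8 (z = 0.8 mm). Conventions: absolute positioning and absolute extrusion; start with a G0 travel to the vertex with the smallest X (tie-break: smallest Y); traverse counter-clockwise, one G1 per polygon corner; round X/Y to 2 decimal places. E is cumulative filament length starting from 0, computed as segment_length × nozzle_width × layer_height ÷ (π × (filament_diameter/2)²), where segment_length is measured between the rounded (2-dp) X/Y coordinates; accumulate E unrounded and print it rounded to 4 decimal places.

At z = 0.8 mm: the r=5 cylinder gives a regular 32-gon of circumradius 5 (constant along its height); the cone at (7.5, -2.5) contributes a regular 32-gon of circumradius 10.600 (interpolated between r1=11.5 and r2=3.5 at t=0.113); After the difference (first − rest): starting from the r=5 cylinder, the cone at (7.5, -2.5) partially overlaps it — only the 61.27 mm² overlap (of its 350.73 mm²) is removed, clipping the outline — 1 connected region. The outline is a single polygon with 20 vertices. Extrusion per mm of travel: 0.8 × 0.1 / (π × 0.875²) = 0.033260. Accumulating E over each segment gives final E = 0.7445.

G0 X-5.00 Y0.00 Z0.80
G1 X-4.90 Y-0.98 E0.0328
G1 X-4.62 Y-1.91 E0.0651
G1 X-4.16 Y-2.78 E0.0978
G1 X-3.54 Y-3.54 E0.1304
G1 X-2.95 Y-4.02 E0.1557
G1 X-3.10 Y-2.50 E0.2065
G1 X-2.90 Y-0.43 E0.2757
G1 X-2.29 Y1.56 E0.3449
G1 X-1.31 Y3.39 E0.4140
G1 X0.00 Y5.00 E0.4830
G1 X0.01 Y5.00 E0.4833
G1 X0.00 Y5.00 E0.4837
G1 X-0.98 Y4.90 E0.5164
G1 X-1.91 Y4.62 E0.5487
G1 X-2.78 Y4.16 E0.5815
G1 X-3.54 Y3.54 E0.6141
G1 X-4.16 Y2.78 E0.6467
G1 X-4.62 Y1.91 E0.6794
G1 X-4.90 Y0.98 E0.7117
G1 X-5.00 Y0.00 E0.7445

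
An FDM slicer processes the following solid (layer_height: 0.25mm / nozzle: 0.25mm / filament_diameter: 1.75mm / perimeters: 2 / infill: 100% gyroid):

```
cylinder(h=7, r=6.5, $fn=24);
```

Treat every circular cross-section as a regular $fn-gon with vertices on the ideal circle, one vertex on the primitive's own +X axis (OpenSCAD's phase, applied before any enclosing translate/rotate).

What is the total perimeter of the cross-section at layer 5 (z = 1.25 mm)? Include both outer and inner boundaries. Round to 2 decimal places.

At z = 1.25 mm: the r=6.5 cylinder contributes a regular 24-gon of circumradius 6.5 (perimeter = 2·24·6.500·sin(180°/24) = 40.72 mm). Overall, the cross-section is a single solid region. Total boundary length (outer) = 40.72 mm.

40.72 mm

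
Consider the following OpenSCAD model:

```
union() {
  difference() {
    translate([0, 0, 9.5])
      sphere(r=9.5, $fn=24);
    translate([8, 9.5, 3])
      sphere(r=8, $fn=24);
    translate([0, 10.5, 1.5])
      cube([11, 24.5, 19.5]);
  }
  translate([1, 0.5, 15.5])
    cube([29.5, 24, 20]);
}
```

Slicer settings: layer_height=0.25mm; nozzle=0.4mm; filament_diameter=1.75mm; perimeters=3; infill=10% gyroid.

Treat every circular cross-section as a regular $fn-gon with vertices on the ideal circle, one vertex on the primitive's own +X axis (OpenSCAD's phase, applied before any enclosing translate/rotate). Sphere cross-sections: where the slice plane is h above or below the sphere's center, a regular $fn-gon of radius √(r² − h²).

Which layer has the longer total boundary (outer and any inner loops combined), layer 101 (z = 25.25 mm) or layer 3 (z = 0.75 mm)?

Layer 101 (z = 25.25): the sphere does not reach this height (|z−center|=15.750 > r=9.5); the sphere at (8, 9.5) is not intersected at this z (|z−center|=22.250 > r=8); the cube at (0, 10.5) is absent (z outside [1.5, 21]); After the difference (first − rest): the first operand is absent here, so nothing remains; the 29.5×24 cube at (1, 0.5) contributes its full rectangle (perimeter 107.00 mm); Taking the union: only the 29.5×24 cube at (1, 0.5) is present, so the union is just that shape — boundary = 107.00 mm. So its perimeter = 107.00 mm. Layer 3 (z = 0.75): the sphere: section is a regular 24-gon, circumradius = √(r²−h²) = √(9.5²−8.75²) = 3.700 (perimeter = 2·24·3.700·sin(180°/24) = 23.18 mm); the r=8 sphere at (8, 9.5) contributes a regular 24-gon of circumradius √(8²−2.25²) = 7.677 (perimeter = 2·24·7.677·sin(180°/24) = 48.10 mm); the cube at (0, 10.5) is not intersected at this z (z outside [1.5, 21]); Subtracting the remaining from the first: starting from the r=9.5 sphere, the r=8 sphere at (8, 9.5) misses the remaining region (no effect) — boundary = 23.18 mm; the cube at (1, 0.5) is not intersected at this z (z outside [15.5, 35.5]); Combining (union): only that combined region is present, so the union is just that shape — boundary = 23.18 mm. So its perimeter = 23.18 mm. Layer 101 is larger (107.00 vs 23.18 mm).

layer 101 (z = 25.25 mm)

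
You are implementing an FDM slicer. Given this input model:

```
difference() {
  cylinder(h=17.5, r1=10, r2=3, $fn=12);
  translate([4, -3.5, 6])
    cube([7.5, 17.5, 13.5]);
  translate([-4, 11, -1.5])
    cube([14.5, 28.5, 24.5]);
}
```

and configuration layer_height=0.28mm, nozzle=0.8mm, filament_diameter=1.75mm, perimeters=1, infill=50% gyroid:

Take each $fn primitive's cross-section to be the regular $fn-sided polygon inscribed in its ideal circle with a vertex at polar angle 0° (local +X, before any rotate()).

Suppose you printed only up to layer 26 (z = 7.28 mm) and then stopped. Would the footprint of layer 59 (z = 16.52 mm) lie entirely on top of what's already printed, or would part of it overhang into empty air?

entirely on top

Compare the two slices. At z = 7.28: the cone contributes a regular 12-gon of circumradius 7.088 (interpolated between r1=10 and r2=3 at t=0.416) (area = (12/2)·7.088²·sin(360°/12) = 150.72 mm²); the 7.5×17.5 cube at (4, -3.5) contributes its full rectangle (area 131.25 mm²); the cube at (-4, 11) (footprint 14.5×28.5) is included at this height (area 413.25 mm²); Subtracting the remaining from the first: starting from the cone (150.72 mm²), the 7.5×17.5 cube at (4, -3.5) partially overlaps it — only the 20.71 mm² overlap (of its 131.25 mm²) is removed, clipping the outline; the 14.5×28.5 cube at (-4, 11) misses the remaining region (no effect) — area = 130.00 mm². At z = 16.52: the cone: at t=0.944 of its height the radius interpolates to r₁+(r₂−r₁)t = 3.392, giving a regular 12-gon of that circumradius (area = (12/2)·3.392²·sin(360°/12) = 34.52 mm²); the cube at (4, -3.5) is present — its section is the full 7.5×17.5 rectangle (area 131.25 mm²); the cube at (-4, 11) (footprint 14.5×28.5) is included at this height (area 413.25 mm²); Subtracting the remaining from the first: starting from the cone (34.52 mm²), the 7.5×17.5 cube at (4, -3.5) misses the remaining region (no effect); the 14.5×28.5 cube at (-4, 11) misses the remaining region (no effect) — area = 34.52 mm². Checking containment: the cross-section at z = 16.52 is a subset of the cross-section at z = 7.28.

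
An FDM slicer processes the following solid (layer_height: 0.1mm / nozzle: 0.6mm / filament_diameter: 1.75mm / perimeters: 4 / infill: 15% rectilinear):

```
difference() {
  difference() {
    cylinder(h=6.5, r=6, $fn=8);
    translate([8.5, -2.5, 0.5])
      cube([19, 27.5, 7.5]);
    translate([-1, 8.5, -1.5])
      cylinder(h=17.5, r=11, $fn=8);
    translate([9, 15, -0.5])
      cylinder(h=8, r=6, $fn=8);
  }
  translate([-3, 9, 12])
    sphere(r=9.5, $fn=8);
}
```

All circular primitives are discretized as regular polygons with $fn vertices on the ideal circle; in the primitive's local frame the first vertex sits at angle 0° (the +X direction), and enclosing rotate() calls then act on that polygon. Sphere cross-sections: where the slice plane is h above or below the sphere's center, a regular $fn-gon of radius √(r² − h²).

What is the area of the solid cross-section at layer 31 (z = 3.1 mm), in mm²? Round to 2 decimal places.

At z = 3.1 mm: the r=6 cylinder contributes a regular 8-gon of circumradius 6 (area = (8/2)·6.000²·sin(360°/8) = 101.82 mm²); the 19×27.5 cube at (8.5, -2.5) contributes its full rectangle (area 522.50 mm²); the r=11 cylinder at (-1, 8.5) contributes a regular 8-gon of circumradius 11 (area = (8/2)·11.000²·sin(360°/8) = 342.24 mm²); the r=6 cylinder at (9, 15) gives a regular 8-gon of circumradius 6 (constant along its height) (area = (8/2)·6.000²·sin(360°/8) = 101.82 mm²); Taking the first minus the rest: starting from the r=6 cylinder (101.82 mm²), the 19×27.5 cube at (8.5, -2.5) misses the remaining region (no effect); the r=11 cylinder at (-1, 8.5) partially overlaps it — only the 65.57 mm² overlap (of its 342.24 mm²) is removed, clipping the outline; the r=6 cylinder at (9, 15) misses the remaining region (no effect) — area = 36.26 mm²; the sphere at (-3, 9): section is a regular 8-gon, circumradius = √(r²−h²) = √(9.5²−8.9²) = 3.323 (area = (8/2)·3.323²·sin(360°/8) = 31.23 mm²); Taking the first minus the rest: starting from the result so far (36.26 mm²), the r=9.5 sphere at (-3, 9) misses the remaining region (no effect) — area = 36.26 mm². Overall, the cross-section is a single solid region. Net area = 36.26 mm².

36.26 mm²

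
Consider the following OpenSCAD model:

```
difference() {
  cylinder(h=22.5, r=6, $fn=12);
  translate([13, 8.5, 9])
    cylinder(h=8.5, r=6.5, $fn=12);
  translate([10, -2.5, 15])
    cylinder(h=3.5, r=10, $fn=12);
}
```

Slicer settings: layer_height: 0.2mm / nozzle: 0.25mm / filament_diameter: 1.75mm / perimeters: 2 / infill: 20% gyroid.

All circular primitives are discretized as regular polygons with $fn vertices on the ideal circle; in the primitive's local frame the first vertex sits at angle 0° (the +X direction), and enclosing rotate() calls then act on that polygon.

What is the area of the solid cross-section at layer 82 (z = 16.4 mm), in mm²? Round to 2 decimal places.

67.06 mm²

At z = 16.4 mm: the r=6 cylinder contributes a regular 12-gon of circumradius 6 (area = (12/2)·6.000²·sin(360°/12) = 108.00 mm²); the r=6.5 cylinder at (13, 8.5) contributes a regular 12-gon of circumradius 6.5 (area = (12/2)·6.500²·sin(360°/12) = 126.75 mm²); the r=10 cylinder at (10, -2.5) contributes a regular 12-gon of circumradius 10 (area = (12/2)·10.000²·sin(360°/12) = 300.00 mm²); After the difference (first − rest): starting from the r=6 cylinder (108.00 mm²), the r=6.5 cylinder at (13, 8.5) misses the remaining region (no effect); the r=10 cylinder at (10, -2.5) partially overlaps it — only the 40.94 mm² overlap (of its 300.00 mm²) is removed, clipping the outline — area = 67.06 mm². Overall, the cross-section is a single solid region. Net area = 67.06 mm².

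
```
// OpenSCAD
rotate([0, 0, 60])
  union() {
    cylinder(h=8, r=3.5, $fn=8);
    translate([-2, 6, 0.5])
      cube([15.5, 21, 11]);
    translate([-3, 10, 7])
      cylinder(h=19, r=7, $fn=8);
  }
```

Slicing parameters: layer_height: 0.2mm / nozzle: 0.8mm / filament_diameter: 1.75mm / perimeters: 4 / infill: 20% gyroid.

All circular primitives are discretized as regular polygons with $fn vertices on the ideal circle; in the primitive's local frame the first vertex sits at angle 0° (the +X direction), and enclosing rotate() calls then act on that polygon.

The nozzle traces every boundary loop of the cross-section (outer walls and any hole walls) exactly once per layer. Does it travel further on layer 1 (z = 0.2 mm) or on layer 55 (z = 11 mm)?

layer 55 (z = 11 mm)

Layer 1 (z = 0.2): the cylinder: section is a regular 8-gon, circumradius r=3.5 (perimeter = 2·8·3.500·sin(180°/8) = 21.43 mm); the cube at (-2, 6) does not reach this height (z outside [0.5, 11.5]); the cylinder at (-3, 10) is not intersected at this z (z outside [7, 26]); Taking the union: only the r=3.5 cylinder is present, so the union is just that shape — boundary = 21.43 mm; (rotated 60° about Z; rotation is an isometry so areas/perimeters/island counts are preserved). So its perimeter = 21.43 mm. Layer 55 (z = 11): the cylinder does not reach this height (z outside [0, 8]); the cube at (-2, 6) (footprint 15.5×21) is included at this height (perimeter 73.00 mm); the r=7 cylinder at (-3, 10) gives a regular 8-gon of circumradius 7 (constant along its height) (perimeter = 2·8·7.000·sin(180°/8) = 42.86 mm); Combining (union): the regions partially overlap (shared area 48.54 mm²), so the edge portions inside another operand are dropped and the merged outline is re-measured after clipping — boundary = 86.97 mm; (whole slice rotated 60° about Z — lengths, areas and connectivity unchanged). So its perimeter = 86.97 mm. Layer 55 is larger (86.97 vs 21.43 mm).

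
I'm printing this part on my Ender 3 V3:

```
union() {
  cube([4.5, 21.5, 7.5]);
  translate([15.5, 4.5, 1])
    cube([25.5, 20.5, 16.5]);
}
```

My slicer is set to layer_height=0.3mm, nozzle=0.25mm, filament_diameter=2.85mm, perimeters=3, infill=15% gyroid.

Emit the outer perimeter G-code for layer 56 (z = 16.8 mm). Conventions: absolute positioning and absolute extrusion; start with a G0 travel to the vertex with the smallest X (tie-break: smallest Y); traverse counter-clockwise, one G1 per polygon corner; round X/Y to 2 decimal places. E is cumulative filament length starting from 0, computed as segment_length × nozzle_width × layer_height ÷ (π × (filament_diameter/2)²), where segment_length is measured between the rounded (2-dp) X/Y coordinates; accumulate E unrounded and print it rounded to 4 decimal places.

At z = 16.8 mm: the cube is not intersected at this z (z outside [0, 7.5]); the cube at (15.5, 4.5) (footprint 25.5×20.5) is included at this height; Combining (union): only the 25.5×20.5 cube at (15.5, 4.5) is present, so the union is just that shape — 1 connected region. The outline is a single polygon with 4 vertices. Extrusion per mm of travel: 0.25 × 0.3 / (π × 1.425²) = 0.011757. Accumulating E over each segment gives final E = 1.0816.

G0 X15.50 Y4.50 Z16.80
G1 X41.00 Y4.50 E0.2998
G1 X41.00 Y25.00 E0.5408
G1 X15.50 Y25.00 E0.8406
G1 X15.50 Y4.50 E1.0816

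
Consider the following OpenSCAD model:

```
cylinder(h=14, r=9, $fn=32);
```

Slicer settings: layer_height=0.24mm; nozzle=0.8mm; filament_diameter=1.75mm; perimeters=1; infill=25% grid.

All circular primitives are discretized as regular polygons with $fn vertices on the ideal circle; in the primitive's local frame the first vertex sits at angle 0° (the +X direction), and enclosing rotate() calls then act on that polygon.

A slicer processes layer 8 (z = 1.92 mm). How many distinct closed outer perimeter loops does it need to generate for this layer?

At z = 1.92 mm: the r=9 cylinder gives a regular 32-gon of circumradius 9 (constant along its height). The result has 1 disconnected region.

1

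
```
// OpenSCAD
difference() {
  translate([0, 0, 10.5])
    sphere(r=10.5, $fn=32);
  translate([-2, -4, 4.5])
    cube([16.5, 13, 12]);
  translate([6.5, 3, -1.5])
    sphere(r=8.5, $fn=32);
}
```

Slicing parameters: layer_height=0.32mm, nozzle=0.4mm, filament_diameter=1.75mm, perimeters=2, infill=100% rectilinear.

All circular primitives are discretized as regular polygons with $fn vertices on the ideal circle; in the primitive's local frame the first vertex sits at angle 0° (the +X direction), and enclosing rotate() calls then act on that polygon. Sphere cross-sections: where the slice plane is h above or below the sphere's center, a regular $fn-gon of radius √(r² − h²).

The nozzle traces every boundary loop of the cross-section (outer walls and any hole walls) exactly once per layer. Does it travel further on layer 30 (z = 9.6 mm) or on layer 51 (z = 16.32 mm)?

layer 30 (z = 9.6 mm)

Layer 30 (z = 9.6): the r=10.5 sphere contributes a regular 32-gon of circumradius √(10.5²−0.9²) = 10.461 (perimeter = 2·32·10.461·sin(180°/32) = 65.63 mm); the cube at (-2, -4) is present — its section is the full 16.5×13 rectangle (perimeter 59.00 mm); the sphere at (6.5, 3) is absent (|z−center|=11.100 > r=8.5); After the difference (first − rest): starting from the r=10.5 sphere, the 16.5×13 cube at (-2, -4) partially overlaps it — only the 146.99 mm² overlap (of its 214.50 mm²) is removed, clipping the outline — boundary = 82.55 mm. So its perimeter = 82.55 mm. Layer 51 (z = 16.32): the r=10.5 sphere contributes a regular 32-gon of circumradius √(10.5²−5.82²) = 8.739 (perimeter = 2·32·8.739·sin(180°/32) = 54.82 mm); the 16.5×13 cube at (-2, -4) contributes its full rectangle (perimeter 59.00 mm); the sphere at (6.5, 3) is absent (|z−center|=17.820 > r=8.5); Taking the first minus the rest: starting from the r=10.5 sphere, the 16.5×13 cube at (-2, -4) partially overlaps it — only the 118.46 mm² overlap (of its 214.50 mm²) is removed, clipping the outline — boundary = 57.13 mm. So its perimeter = 57.13 mm. Layer 30 is larger (82.55 vs 57.13 mm).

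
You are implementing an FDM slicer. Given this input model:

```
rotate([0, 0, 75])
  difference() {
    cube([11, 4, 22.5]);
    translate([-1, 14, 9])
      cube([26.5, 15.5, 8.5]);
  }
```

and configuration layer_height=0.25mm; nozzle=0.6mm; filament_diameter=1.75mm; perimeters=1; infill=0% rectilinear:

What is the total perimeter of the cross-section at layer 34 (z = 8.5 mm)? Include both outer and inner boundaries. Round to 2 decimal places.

30.00 mm

At z = 8.5 mm: the 11×4 cube contributes its full rectangle (perimeter 30.00 mm); the cube at (-1, 14) is absent (z outside [9, 17.5]); Subtracting the remaining from the first: none of the subtracted shapes is present at this height, so the 11×4 cube is unchanged — boundary = 30.00 mm; (whole slice rotated 75° about Z — lengths, areas and connectivity unchanged). Overall, the cross-section is a single solid region. Total boundary length (outer) = 30.00 mm.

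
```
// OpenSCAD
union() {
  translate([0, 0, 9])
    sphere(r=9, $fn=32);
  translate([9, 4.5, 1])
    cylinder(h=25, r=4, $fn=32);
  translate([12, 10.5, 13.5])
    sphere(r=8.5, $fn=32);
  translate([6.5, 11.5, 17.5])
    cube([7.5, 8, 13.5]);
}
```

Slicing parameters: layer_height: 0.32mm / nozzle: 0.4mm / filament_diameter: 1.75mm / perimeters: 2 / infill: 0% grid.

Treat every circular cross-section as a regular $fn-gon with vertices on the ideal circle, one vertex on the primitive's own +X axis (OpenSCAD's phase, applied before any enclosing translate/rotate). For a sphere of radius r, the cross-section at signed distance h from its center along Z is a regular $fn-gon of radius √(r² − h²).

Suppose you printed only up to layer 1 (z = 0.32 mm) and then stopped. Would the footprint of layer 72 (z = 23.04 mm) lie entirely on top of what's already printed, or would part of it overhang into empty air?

part overhangs

Compare the two slices. At z = 0.32: the sphere: section is a regular 32-gon, circumradius = √(r²−h²) = √(9²−8.68²) = 2.379 (area = (32/2)·2.379²·sin(360°/32) = 17.66 mm²); the cylinder at (9, 4.5) does not reach this height (z outside [1, 26]); the sphere at (12, 10.5) does not reach this height (|z−center|=13.180 > r=8.5); the cube at (6.5, 11.5) is absent (z outside [17.5, 31]); Merging all regions: only the r=9 sphere is present, so the union is just that shape — area = 17.66 mm². At z = 23.04: the sphere is absent (|z−center|=14.040 > r=9); the r=4 cylinder at (9, 4.5) contributes a regular 32-gon of circumradius 4 (area = (32/2)·4.000²·sin(360°/32) = 49.94 mm²); the sphere at (12, 10.5) is absent (|z−center|=9.540 > r=8.5); the cube at (6.5, 11.5) is present — its section is the full 7.5×8 rectangle (area 60.00 mm²); Merging all regions: the 2 present regions are separate (no shared area or edge), so areas and boundary lengths simply add and each stays a separate island — area = 109.94 mm². Checking containment: at z = 23.04 the cross-section extends beyond the z = 0.32 cross-section by about 109.94 mm².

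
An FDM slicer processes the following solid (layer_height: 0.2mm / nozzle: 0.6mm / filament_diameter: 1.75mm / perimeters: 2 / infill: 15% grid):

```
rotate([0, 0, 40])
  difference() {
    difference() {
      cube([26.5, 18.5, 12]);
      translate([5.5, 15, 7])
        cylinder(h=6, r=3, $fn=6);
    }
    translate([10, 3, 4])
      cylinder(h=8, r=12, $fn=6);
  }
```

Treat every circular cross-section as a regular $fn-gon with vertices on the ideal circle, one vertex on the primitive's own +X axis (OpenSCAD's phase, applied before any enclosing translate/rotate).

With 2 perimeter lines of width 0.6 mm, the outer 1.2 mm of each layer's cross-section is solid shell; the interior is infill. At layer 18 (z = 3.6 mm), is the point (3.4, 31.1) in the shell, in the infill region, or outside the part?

At z = 3.6 mm: the cube is present — its section is the full 26.5×18.5 rectangle; the cylinder at (5.5, 15) is absent (z outside [7, 13]); Taking the first minus the rest: none of the subtracted shapes is present at this height, so the 26.5×18.5 cube is unchanged — 1 connected region; the cylinder at (10, 3) is not intersected at this z (z outside [4, 12]); Subtracting the remaining from the first: none of the subtracted shapes is present at this height, so the result so far is unchanged — 1 connected region; (rotated 40° about Z; rotation is an isometry so areas/perimeters/island counts are preserved). Overall, the cross-section is a single solid region. Undo the 40° rotation: the query point maps to (22.595, 21.639) in the un-rotated model frame. The nearest boundary edge runs (26.50, 18.50)→(0.00, 18.50); distance from the point to it = 3.14 mm. The point is not inside any of the regions above, so it lies outside the cross-section (3.14 mm from the nearest boundary).

outside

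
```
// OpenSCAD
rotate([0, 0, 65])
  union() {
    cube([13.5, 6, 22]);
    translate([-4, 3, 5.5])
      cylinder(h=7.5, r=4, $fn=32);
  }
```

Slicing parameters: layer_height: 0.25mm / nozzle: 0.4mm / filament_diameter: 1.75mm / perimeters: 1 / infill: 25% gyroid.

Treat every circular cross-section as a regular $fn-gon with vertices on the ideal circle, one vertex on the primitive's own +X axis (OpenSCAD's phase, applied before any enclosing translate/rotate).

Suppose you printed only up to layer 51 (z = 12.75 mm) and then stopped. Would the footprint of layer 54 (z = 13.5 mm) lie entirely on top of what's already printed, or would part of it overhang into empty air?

Compare the two slices. At z = 12.75: the 13.5×6 cube contributes its full rectangle (area 81.00 mm²); the cylinder at (-4, 3): section is a regular 32-gon, circumradius r=4 (area = (32/2)·4.000²·sin(360°/32) = 49.94 mm²); Combining (union): the 2 present regions are separate (no shared area or edge), so areas and boundary lengths simply add and each stays a separate island — area = 130.94 mm²; (whole slice rotated 65° about Z — lengths, areas and connectivity unchanged). At z = 13.5: the cube is present — its section is the full 13.5×6 rectangle (area 81.00 mm²); the cylinder at (-4, 3) is not intersected at this z (z outside [5.5, 13]); Taking the union: only the 13.5×6 cube is present, so the union is just that shape — area = 81.00 mm²; (whole slice rotated 65° about Z — lengths, areas and connectivity unchanged). Checking containment: the cross-section at z = 13.5 is a subset of the cross-section at z = 12.75.

entirely on top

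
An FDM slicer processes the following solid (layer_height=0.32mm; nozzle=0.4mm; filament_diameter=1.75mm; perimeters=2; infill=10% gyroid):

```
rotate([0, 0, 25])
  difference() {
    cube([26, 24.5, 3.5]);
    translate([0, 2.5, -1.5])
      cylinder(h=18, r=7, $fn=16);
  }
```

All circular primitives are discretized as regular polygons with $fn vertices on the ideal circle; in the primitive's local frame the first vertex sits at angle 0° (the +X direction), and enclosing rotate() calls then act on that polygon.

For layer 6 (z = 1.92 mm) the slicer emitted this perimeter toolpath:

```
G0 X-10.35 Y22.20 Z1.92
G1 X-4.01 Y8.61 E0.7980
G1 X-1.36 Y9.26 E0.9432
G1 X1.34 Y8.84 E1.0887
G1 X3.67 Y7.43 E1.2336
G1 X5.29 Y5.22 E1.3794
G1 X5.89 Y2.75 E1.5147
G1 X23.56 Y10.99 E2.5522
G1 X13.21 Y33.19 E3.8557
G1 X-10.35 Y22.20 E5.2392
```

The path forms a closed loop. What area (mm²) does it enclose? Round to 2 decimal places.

Apply the shoelace formula to the sequence of (X, Y) vertices; enclosed area = 582.36 mm².

582.36 mm²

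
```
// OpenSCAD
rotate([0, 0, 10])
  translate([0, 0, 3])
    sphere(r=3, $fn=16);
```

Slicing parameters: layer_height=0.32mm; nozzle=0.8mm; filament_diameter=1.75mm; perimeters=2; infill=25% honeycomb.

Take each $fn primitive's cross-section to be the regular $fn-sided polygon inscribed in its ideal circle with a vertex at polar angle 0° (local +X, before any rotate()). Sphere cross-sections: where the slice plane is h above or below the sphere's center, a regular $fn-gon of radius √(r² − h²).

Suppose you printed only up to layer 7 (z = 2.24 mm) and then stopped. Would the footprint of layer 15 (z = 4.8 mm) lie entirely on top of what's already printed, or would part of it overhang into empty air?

entirely on top

Compare the two slices. At z = 2.24: the sphere: section is a regular 16-gon, circumradius = √(r²−h²) = √(3²−0.76²) = 2.902 (area = (16/2)·2.902²·sin(360°/16) = 25.78 mm²); (rotated 10° about Z; rotation is an isometry so areas/perimeters/island counts are preserved). At z = 4.8: the r=3 sphere contributes a regular 16-gon of circumradius √(3²−1.8²) = 2.400 (area = (16/2)·2.400²·sin(360°/16) = 17.63 mm²); (whole slice rotated 10° about Z — lengths, areas and connectivity unchanged). Checking containment: the cross-section at z = 4.8 is a subset of the cross-section at z = 2.24.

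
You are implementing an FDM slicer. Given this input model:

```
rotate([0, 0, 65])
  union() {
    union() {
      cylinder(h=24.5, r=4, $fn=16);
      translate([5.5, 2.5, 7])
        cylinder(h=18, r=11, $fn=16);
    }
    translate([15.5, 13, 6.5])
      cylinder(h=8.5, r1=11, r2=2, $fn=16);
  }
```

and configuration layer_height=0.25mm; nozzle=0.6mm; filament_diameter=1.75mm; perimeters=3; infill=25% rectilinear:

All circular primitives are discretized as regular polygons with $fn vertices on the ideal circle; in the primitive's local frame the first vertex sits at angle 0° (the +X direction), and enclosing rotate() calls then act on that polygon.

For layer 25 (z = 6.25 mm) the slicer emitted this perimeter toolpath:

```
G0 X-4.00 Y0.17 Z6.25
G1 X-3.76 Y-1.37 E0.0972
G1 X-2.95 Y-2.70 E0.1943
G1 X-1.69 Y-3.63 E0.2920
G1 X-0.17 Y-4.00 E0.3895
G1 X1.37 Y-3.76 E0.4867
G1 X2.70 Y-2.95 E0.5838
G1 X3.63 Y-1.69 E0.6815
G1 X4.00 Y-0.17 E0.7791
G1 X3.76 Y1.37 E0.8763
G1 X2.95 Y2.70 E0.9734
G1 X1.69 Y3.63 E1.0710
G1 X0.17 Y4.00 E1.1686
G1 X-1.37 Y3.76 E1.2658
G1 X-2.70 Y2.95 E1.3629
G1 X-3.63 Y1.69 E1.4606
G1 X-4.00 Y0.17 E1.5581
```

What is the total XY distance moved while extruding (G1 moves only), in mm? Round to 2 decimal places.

24.99 mm

Sum the Euclidean lengths of each G1 segment: total = 24.99 mm.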